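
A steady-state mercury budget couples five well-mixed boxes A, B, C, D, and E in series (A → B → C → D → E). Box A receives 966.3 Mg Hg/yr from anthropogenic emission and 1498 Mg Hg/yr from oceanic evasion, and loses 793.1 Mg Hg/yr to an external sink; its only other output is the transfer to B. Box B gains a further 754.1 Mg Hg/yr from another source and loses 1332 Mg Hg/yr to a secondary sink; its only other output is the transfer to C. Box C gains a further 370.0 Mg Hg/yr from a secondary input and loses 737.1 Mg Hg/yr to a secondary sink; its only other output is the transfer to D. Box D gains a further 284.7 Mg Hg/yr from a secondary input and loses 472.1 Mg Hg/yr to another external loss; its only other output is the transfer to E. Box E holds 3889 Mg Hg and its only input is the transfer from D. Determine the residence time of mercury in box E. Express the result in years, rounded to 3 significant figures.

7.22 yr

Box A: F(A→B) = (966.3 + 1498) − 793.1 = 1671.2 Mg Hg/yr.
Box B: F(B→C) = (1671.2 + 754.1) − 1332 = 1093.3 Mg Hg/yr.
Box C: F(C→D) = (1093.3 + 370.0) − 737.1 = 726.20 Mg Hg/yr.
Box D: F(D→E) = (726.20 + 284.7) − 472.1 = 538.80 Mg Hg/yr.
Box E throughput = its input = 538.80 Mg Hg/yr; τ = 3889 / 538.80 = 7.218 yr.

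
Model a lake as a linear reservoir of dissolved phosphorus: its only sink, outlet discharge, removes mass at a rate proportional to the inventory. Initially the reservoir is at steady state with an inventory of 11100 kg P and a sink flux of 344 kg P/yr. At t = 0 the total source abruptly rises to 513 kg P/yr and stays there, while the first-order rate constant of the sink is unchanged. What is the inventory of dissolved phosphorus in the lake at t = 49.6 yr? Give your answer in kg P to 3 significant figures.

Residence time τ = M₀/F₀ = 32.27 yr. The eventual steady state is M_∞ = M₀·(F₁/F₀) = 11100 × 513/344 = 16553 kg P.
The anomaly ΔM(t) = M(t) − M_∞ decays as ΔM₀·e^(−t/τ) with ΔM₀ = 11100 − 16553 = −5453 kg P.
At t = 49.6 yr, e^(−t/τ) = e^(−1.537) = 0.2150, so ΔM = −1172 kg P and M = 16553 − 1172 = 15381 kg P.

15400 kg P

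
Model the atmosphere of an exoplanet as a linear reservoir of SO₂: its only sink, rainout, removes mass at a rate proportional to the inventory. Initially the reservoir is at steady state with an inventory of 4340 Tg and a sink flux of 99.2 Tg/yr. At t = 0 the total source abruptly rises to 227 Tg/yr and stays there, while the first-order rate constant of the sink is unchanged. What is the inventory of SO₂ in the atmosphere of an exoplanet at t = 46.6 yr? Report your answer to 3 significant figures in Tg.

8000 Tg

The sink rate constant is k = F₀/M₀ = 99.2/4340 = 0.02286 yr⁻¹.
Solving dM/dt = F₁ − kM with M(0) = M₀ gives M(t) = F₁/k + (M₀ − F₁/k)·e^(−kt).
F₁/k = 227/0.02286 = 9931.2 Tg; kt = 0.02286 × 46.6 = 1.065, e^(−kt) = 0.3447.
M(46.6) = 9931.2 + (4340 − 9931.2) × 0.3447 = 9931.2 − 1927 = 8004.1 Tg.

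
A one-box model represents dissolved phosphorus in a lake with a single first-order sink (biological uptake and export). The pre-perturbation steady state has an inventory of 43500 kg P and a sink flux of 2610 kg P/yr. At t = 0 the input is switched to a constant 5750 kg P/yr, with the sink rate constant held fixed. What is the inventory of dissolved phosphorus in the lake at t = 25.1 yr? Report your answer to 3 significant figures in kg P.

84200 kg P

The sink rate constant is k = F₀/M₀ = 2610/43500 = 0.06000 yr⁻¹.
Solving dM/dt = F₁ − kM with M(0) = M₀ gives M(t) = F₁/k + (M₀ − F₁/k)·e^(−kt).
F₁/k = 5750/0.06000 = 95833 kg P; kt = 0.06000 × 25.1 = 1.506, e^(−kt) = 0.2218.
M(25.1) = 95833 + (43500 − 95833) × 0.2218 = 95833 − 11610 = 84226 kg P.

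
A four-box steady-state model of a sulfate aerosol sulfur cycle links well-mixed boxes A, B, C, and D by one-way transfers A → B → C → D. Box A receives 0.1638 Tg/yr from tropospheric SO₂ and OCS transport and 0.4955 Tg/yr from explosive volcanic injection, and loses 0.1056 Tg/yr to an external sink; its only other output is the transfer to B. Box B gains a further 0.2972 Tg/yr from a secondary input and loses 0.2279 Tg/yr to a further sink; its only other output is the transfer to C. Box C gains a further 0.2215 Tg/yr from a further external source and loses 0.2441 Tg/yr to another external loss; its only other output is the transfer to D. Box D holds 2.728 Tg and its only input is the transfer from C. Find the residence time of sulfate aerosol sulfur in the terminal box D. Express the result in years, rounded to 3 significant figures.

4.54 yr

Box A: F(A→B) = (0.1638 + 0.4955) − 0.1056 = 0.55370 Tg/yr.
Box B: F(B→C) = (0.55370 + 0.2972) − 0.2279 = 0.62300 Tg/yr.
Box C: F(C→D) = (0.62300 + 0.2215) − 0.2441 = 0.60040 Tg/yr.
Box D throughput = its input = 0.60040 Tg/yr; τ = 2.728 / 0.60040 = 4.544 yr.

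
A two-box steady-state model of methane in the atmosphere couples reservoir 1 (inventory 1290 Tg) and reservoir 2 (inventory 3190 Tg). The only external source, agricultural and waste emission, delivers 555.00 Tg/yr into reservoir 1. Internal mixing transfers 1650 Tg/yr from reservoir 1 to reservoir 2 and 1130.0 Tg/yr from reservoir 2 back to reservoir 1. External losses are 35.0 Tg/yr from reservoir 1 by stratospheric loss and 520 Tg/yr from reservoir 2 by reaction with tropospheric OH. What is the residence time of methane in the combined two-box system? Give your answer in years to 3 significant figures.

Residence time in the combined system uses the total inventory and the total *external* removal — internal exchanges between the two boxes cancel.
M_total = 1290 + 3190 = 4480.0 Tg.
ΣF_external_out = 35.0 + 520 = 555.00 Tg/yr.
τ = M_total / ΣF_ext = 4480.0 / 555.00 = 8.072 yr.

8.07 yr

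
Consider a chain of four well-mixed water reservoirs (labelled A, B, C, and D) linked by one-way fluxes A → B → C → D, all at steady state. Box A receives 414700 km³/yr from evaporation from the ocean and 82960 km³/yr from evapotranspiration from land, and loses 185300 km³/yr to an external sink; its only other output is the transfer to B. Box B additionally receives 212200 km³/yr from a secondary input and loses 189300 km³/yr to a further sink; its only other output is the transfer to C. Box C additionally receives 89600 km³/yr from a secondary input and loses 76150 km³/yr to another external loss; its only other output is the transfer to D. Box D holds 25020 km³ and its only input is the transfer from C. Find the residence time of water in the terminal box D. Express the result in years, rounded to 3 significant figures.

Box A: F(A→B) = (414700 + 82960) − 185300 = 312360 km³/yr.
Box B: F(B→C) = (312360 + 212200) − 189300 = 335260 km³/yr.
Box C: F(C→D) = (335260 + 89600) − 76150 = 348710 km³/yr.
Box D throughput = its input = 348710 km³/yr; τ = 25020 / 348710 = 0.07175 yr.

0.0718 yr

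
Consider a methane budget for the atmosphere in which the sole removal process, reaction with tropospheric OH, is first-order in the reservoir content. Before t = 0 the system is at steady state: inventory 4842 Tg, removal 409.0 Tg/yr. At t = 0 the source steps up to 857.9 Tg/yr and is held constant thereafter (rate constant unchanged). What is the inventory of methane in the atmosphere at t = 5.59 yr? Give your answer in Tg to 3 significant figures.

Residence time τ = M₀/F₀ = 11.84 yr. The eventual steady state is M_∞ = M₀·(F₁/F₀) = 4842 × 857.9/409.0 = 10156 Tg.
The anomaly ΔM(t) = M(t) − M_∞ decays as ΔM₀·e^(−t/τ) with ΔM₀ = 4842 − 10156 = −5314 Tg.
At t = 5.59 yr, e^(−t/τ) = e^(−0.4722) = 0.6236, so ΔM = −3314 Tg and M = 10156 − 3314 = 6842.1 Tg.

6840 Tg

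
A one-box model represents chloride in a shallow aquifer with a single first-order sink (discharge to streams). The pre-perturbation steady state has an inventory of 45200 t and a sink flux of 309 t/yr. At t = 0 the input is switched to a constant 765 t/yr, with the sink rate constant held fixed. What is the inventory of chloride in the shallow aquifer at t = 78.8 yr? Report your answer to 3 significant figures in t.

The sink rate constant is k = F₀/M₀ = 309/45200 = 0.006836 yr⁻¹.
Solving dM/dt = F₁ − kM with M(0) = M₀ gives M(t) = F₁/k + (M₀ − F₁/k)·e^(−kt).
F₁/k = 765/0.006836 = 111900 t; kt = 0.006836 × 78.8 = 0.5387, e^(−kt) = 0.5835.
M(78.8) = 111900 + (45200 − 111900) × 0.5835 = 111900 − 38920 = 72981 t.

73000 t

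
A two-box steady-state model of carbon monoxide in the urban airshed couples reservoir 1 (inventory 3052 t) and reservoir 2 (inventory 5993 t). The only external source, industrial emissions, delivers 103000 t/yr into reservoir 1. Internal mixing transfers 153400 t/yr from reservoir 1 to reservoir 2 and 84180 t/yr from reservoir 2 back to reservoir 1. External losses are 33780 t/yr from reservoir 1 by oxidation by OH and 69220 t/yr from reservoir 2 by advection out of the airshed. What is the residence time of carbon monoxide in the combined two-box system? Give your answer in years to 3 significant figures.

Treat the two boxes together as one reservoir: the mixing fluxes between them are internal recycling, so τ = ΣM / Σ(external losses).
M_total = 3052 + 5993 = 9045.0 t.
ΣF_external_out = 33780 + 69220 = 103000 t/yr.
τ = M_total / ΣF_ext = 9045.0 / 103000 = 0.08782 yr.

0.0878 yr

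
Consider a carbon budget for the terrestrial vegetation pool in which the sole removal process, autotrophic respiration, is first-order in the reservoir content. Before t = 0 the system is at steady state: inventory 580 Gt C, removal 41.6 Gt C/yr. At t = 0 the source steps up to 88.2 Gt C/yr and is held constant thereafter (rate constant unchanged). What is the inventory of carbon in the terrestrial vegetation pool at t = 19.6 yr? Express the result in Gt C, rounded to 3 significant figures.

1070 Gt C

Residence time τ = M₀/F₀ = 13.94 yr. The eventual steady state is M_∞ = M₀·(F₁/F₀) = 580 × 88.2/41.6 = 1229.7 Gt C.
The anomaly ΔM(t) = M(t) − M_∞ decays as ΔM₀·e^(−t/τ) with ΔM₀ = 580 − 1229.7 = −649.7 Gt C.
At t = 19.6 yr, e^(−t/τ) = e^(−1.406) = 0.2452, so ΔM = −159.3 Gt C and M = 1229.7 − 159.3 = 1070.4 Gt C.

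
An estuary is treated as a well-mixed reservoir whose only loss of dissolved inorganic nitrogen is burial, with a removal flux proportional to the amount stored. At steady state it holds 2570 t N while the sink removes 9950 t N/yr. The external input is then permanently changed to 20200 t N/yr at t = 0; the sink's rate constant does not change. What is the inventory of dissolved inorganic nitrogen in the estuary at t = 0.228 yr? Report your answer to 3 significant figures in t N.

The sink rate constant is k = F₀/M₀ = 9950/2570 = 3.872 yr⁻¹.
Solving dM/dt = F₁ − kM with M(0) = M₀ gives M(t) = F₁/k + (M₀ − F₁/k)·e^(−kt).
F₁/k = 20200/3.872 = 5217.5 t N; kt = 3.872 × 0.228 = 0.8827, e^(−kt) = 0.4137.
M(0.228) = 5217.5 + (2570 − 5217.5) × 0.4137 = 5217.5 − 1095 = 4122.3 t N.

4120 t N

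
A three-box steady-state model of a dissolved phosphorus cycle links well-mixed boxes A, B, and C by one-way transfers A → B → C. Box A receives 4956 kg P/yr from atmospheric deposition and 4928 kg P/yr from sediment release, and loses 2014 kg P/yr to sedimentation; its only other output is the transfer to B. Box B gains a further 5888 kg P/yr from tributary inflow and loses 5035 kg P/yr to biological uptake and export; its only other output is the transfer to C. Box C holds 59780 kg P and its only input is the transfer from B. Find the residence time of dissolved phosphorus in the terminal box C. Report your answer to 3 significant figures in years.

6.85 yr

Box A: F(A→B) = (4956 + 4928) − 2014 = 7870.0 kg P/yr.
Box B: F(B→C) = (7870.0 + 5888) − 5035 = 8723.0 kg P/yr.
Box C throughput = its input = 8723.0 kg P/yr; τ = 59780 / 8723.0 = 6.853 yr.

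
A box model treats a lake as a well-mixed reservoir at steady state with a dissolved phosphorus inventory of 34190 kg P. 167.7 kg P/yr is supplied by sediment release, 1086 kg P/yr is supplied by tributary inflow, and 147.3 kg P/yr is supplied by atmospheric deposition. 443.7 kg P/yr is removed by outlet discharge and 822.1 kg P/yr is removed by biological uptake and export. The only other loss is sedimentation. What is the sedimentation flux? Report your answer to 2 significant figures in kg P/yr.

At steady state ΣF_in = ΣF_out.
ΣF_in = 167.7 + 1086 + 147.3 = 1401.0 kg P/yr.
Sedimentation flux = ΣF_in − (443.7 + 822.1) = 1401.0 − 1266 = 135.2 kg P/yr.

140 kg P/yr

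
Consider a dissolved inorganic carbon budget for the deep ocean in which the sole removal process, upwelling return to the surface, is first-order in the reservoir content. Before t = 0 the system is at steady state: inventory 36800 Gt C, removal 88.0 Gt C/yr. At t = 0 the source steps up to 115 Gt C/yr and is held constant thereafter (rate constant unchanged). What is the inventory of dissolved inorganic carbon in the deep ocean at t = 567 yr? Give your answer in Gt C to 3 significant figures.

The sink rate constant is k = F₀/M₀ = 88.0/36800 = 0.002391 yr⁻¹.
Solving dM/dt = F₁ − kM with M(0) = M₀ gives M(t) = F₁/k + (M₀ − F₁/k)·e^(−kt).
F₁/k = 115/0.002391 = 48091 Gt C; kt = 0.002391 × 567 = 1.356, e^(−kt) = 0.2577.
M(567) = 48091 + (36800 − 48091) × 0.2577 = 48091 − 2910 = 45181 Gt C.

45200 Gt C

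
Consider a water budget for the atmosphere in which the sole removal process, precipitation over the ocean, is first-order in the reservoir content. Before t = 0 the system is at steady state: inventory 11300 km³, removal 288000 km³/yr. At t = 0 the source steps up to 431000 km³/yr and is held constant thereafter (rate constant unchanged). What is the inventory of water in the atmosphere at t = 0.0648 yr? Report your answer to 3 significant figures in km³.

15800 km³

τ = M₀/F₀ = 11300/288000 = 0.03924 yr; rate constant k = 1/τ.
New steady state M_∞ = F₁/k = F₁·τ = 431000 × 0.03924 = 16911 km³.
M(t) = M_∞ + (M₀ − M_∞)·e^(−t/τ); t/τ = 0.0648/0.03924 = 1.652, so e^(−t/τ) = 0.1918.
M(t) = 16911 − 5611 × 0.1918 = 15835 km³.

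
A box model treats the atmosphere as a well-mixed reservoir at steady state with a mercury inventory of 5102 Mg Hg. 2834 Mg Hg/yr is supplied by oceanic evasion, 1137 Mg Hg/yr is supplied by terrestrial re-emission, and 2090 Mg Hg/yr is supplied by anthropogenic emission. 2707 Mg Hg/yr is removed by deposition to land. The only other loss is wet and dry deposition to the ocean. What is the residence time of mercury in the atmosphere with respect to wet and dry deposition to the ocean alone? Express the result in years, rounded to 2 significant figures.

1.5 yr

At steady state ΣF_in = ΣF_out.
ΣF_in = 2834 + 1137 + 2090 = 6061.0 Mg Hg/yr.
Wet and dry deposition to the ocean flux = ΣF_in − (2707) = 6061.0 − 2707 = 3354 Mg Hg/yr.
τ = M / F = 5102 / 3354 = 1.521 yr.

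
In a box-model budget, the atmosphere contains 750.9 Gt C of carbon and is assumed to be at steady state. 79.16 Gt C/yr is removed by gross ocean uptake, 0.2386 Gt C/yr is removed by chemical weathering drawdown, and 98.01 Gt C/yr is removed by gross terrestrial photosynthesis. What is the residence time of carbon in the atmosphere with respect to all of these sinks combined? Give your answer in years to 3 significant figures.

4.23 yr

Total removal flux = 79.16 + 0.2386 + 98.01 = 177.41 Gt C/yr.
τ = M / ΣF_out = 750.9 / 177.41 = 4.233 yr.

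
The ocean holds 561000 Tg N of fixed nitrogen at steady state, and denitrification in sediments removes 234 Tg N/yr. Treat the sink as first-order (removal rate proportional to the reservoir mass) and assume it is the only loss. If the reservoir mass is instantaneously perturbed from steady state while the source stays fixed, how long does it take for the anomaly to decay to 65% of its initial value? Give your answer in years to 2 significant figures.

1000 yr

For a linear reservoir the anomaly decays as exp(−t/τ) with τ = M/F = 561000/234 = 2397 yr.
exp(−t/τ) = 0.65 ⇒ t = −τ ln(0.65) = 2397 × 0.4308 = 1033 yr.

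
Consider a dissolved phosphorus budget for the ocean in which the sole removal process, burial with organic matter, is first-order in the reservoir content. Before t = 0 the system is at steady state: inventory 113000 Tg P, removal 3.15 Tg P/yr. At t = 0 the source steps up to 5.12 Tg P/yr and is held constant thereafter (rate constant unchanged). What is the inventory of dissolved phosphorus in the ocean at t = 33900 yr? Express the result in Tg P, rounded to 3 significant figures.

156000 Tg P

τ = M₀/F₀ = 113000/3.15 = 35870 yr; rate constant k = 1/τ.
New steady state M_∞ = F₁/k = F₁·τ = 5.12 × 35870 = 183670 Tg P.
M(t) = M_∞ + (M₀ − M_∞)·e^(−t/τ); t/τ = 33900/35870 = 0.9450, so e^(−t/τ) = 0.3887.
M(t) = 183670 − 70670 × 0.3887 = 156200 Tg P.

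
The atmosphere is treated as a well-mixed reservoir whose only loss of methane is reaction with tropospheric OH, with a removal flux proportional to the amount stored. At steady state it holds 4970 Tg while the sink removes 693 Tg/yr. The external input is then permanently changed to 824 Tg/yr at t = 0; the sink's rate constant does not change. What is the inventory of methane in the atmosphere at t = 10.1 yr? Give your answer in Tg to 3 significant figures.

5680 Tg

Residence time τ = M₀/F₀ = 7.172 yr. The eventual steady state is M_∞ = M₀·(F₁/F₀) = 4970 × 824/693 = 5909.5 Tg.
The anomaly ΔM(t) = M(t) − M_∞ decays as ΔM₀·e^(−t/τ) with ΔM₀ = 4970 − 5909.5 = −939.5 Tg.
At t = 10.1 yr, e^(−t/τ) = e^(−1.408) = 0.2446, so ΔM = −229.8 Tg and M = 5909.5 − 229.8 = 5679.7 Tg.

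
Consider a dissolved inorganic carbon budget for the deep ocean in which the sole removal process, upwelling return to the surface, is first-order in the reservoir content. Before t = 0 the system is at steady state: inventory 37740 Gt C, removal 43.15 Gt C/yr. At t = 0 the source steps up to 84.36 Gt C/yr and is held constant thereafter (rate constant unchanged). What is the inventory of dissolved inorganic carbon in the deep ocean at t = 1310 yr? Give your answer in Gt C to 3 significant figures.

65700 Gt C

The sink rate constant is k = F₀/M₀ = 43.15/37740 = 0.001143 yr⁻¹.
Solving dM/dt = F₁ − kM with M(0) = M₀ gives M(t) = F₁/k + (M₀ − F₁/k)·e^(−kt).
F₁/k = 84.36/0.001143 = 73783 Gt C; kt = 0.001143 × 1310 = 1.498, e^(−kt) = 0.2236.
M(1310) = 73783 + (37740 − 73783) × 0.2236 = 73783 − 8060 = 65723 Gt C.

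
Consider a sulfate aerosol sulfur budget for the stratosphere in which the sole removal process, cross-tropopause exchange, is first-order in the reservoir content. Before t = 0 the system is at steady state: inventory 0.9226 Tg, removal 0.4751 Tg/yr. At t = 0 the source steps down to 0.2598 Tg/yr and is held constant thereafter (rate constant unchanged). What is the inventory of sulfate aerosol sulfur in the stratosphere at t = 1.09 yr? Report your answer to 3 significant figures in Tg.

The sink rate constant is k = F₀/M₀ = 0.4751/0.9226 = 0.5150 yr⁻¹.
Solving dM/dt = F₁ − kM with M(0) = M₀ gives M(t) = F₁/k + (M₀ − F₁/k)·e^(−kt).
F₁/k = 0.2598/0.5150 = 0.50451 Tg; kt = 0.5150 × 1.09 = 0.5613, e^(−kt) = 0.5705.
M(1.09) = 0.50451 + (0.9226 − 0.50451) × 0.5705 = 0.50451 + 0.2385 = 0.74301 Tg.

0.743 Tg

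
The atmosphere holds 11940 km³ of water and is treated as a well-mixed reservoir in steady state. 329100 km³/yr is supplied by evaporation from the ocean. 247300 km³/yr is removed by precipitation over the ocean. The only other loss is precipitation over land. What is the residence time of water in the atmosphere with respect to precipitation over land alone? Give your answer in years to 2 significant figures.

At steady state ΣF_in = ΣF_out.
ΣF_in = 329100 km³/yr.
Precipitation over land flux = ΣF_in − (247300) = 329100 − 247300 = 81800 km³/yr.
τ = M / F = 11940 / 81800 = 0.1460 yr.

0.15 yr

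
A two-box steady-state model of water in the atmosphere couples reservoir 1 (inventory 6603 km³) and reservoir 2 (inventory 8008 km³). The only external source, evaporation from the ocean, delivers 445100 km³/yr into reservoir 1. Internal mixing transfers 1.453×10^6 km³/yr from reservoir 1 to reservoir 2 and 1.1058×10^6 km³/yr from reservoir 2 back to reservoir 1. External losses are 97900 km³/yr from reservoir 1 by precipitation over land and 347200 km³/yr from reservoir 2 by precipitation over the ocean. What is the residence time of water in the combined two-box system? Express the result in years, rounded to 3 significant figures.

0.0328 yr

Residence time in the combined system uses the total inventory and the total *external* removal — internal exchanges between the two boxes cancel.
M_total = 6603 + 8008 = 14611 km³.
ΣF_external_out = 97900 + 347200 = 445100 km³/yr.
τ = M_total / ΣF_ext = 14611 / 445100 = 0.03283 yr.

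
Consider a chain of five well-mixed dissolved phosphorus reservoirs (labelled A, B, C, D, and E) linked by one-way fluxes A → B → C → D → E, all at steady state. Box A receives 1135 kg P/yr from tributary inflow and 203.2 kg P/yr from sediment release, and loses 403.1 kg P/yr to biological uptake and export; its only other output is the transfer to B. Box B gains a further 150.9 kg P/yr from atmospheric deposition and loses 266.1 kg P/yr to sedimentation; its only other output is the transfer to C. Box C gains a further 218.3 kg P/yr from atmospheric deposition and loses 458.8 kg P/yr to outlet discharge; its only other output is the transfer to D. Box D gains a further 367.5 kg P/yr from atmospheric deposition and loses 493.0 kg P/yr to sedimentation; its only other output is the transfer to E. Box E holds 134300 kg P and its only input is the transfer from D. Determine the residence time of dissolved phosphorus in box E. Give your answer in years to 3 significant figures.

296 yr

Box A: F(A→B) = (1135 + 203.2) − 403.1 = 935.10 kg P/yr.
Box B: F(B→C) = (935.10 + 150.9) − 266.1 = 819.90 kg P/yr.
Box C: F(C→D) = (819.90 + 218.3) − 458.8 = 579.40 kg P/yr.
Box D: F(D→E) = (579.40 + 367.5) − 493.0 = 453.90 kg P/yr.
Box E throughput = its input = 453.90 kg P/yr; τ = 134300 / 453.90 = 295.9 yr.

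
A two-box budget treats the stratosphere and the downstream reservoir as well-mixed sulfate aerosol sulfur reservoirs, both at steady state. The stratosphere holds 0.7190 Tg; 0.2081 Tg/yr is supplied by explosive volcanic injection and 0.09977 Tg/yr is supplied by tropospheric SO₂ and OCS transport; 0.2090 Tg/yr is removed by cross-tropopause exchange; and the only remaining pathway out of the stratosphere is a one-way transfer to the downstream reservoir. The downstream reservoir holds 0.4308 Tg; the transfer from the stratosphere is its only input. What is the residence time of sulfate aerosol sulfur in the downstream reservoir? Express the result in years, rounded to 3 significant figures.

Balance the stratosphere: ΣF_in = 0.2081 + 0.09977 = 0.30787 Tg/yr.
Transfer to the downstream reservoir = ΣF_in − (0.2090) = 0.098870 Tg/yr.
At steady state the output of the downstream reservoir equals its input, 0.098870 Tg/yr.
τ = M / F = 0.4308 / 0.098870 = 4.357 yr.

4.36 yr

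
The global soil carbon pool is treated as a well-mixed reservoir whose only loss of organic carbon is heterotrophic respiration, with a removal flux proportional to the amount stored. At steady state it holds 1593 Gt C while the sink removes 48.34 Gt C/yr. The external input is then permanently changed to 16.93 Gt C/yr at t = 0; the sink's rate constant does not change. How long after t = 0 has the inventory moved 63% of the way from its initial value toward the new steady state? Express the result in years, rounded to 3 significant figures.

τ = M₀/F₀ = 1593/48.34 = 32.95 yr.
The remaining gap fraction is e^(−t/τ); 63% covered ⇒ e^(−t/τ) = 0.370.
t = −τ ln(0.370) = 32.95 × 0.9943 = 32.76 yr.

32.8 yr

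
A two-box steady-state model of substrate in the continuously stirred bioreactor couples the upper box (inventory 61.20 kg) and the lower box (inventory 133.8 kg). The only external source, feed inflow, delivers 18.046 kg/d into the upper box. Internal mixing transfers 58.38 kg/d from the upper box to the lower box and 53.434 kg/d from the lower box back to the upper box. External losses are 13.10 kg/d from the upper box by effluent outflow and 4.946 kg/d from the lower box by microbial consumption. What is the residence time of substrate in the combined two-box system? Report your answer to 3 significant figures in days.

10.8 d

Treat the two boxes together as one reservoir: the mixing fluxes between them are internal recycling, so τ = ΣM / Σ(external losses).
M_total = 61.20 + 133.8 = 195.00 kg.
ΣF_external_out = 13.10 + 4.946 = 18.046 kg/d.
τ = M_total / ΣF_ext = 195.00 / 18.046 = 10.81 d.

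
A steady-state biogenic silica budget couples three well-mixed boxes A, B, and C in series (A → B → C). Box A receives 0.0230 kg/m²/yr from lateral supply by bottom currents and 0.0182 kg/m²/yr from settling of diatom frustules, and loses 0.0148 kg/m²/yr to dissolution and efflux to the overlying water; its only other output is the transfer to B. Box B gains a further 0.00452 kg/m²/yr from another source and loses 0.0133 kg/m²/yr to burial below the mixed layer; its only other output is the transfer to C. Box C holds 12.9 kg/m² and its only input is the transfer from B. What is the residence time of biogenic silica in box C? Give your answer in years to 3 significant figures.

732 yr

Box A: F(A→B) = (0.0230 + 0.0182) − 0.0148 = 0.026400 kg/m²/yr.
Box B: F(B→C) = (0.026400 + 0.00452) − 0.0133 = 0.017620 kg/m²/yr.
Box C throughput = its input = 0.017620 kg/m²/yr; τ = 12.9 / 0.017620 = 732.1 yr.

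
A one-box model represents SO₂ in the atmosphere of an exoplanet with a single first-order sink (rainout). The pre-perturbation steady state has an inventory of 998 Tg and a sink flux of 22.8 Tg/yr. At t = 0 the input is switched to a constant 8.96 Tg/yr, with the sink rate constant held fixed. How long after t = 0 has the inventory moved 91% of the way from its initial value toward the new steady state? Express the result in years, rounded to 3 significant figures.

τ = M₀/F₀ = 998/22.8 = 43.77 yr.
The remaining gap fraction is e^(−t/τ); 91% covered ⇒ e^(−t/τ) = 0.0900.
t = −τ ln(0.0900) = 43.77 × 2.408 = 105.4 yr.

105 yr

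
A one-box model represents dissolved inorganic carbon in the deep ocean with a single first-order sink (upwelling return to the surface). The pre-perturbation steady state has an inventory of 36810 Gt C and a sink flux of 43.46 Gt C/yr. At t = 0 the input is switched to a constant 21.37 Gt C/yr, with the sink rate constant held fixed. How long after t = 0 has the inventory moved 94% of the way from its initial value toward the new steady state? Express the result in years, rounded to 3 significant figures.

τ = M₀/F₀ = 36810/43.46 = 847.0 yr.
The remaining gap fraction is e^(−t/τ); 94% covered ⇒ e^(−t/τ) = 0.0600.
t = −τ ln(0.0600) = 847.0 × 2.813 = 2383 yr.

2380 yr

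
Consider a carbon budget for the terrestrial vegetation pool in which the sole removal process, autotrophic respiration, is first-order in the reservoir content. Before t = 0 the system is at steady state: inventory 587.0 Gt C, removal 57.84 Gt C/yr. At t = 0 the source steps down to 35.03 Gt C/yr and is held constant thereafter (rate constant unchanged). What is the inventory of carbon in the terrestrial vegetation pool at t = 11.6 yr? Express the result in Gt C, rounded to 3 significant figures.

Residence time τ = M₀/F₀ = 10.15 yr. The eventual steady state is M_∞ = M₀·(F₁/F₀) = 587.0 × 35.03/57.84 = 355.51 Gt C.
The anomaly ΔM(t) = M(t) − M_∞ decays as ΔM₀·e^(−t/τ) with ΔM₀ = 587.0 − 355.51 = 231.5 Gt C.
At t = 11.6 yr, e^(−t/τ) = e^(−1.143) = 0.3189, so ΔM = 73.81 Gt C and M = 355.51 + 73.81 = 429.32 Gt C.

429 Gt C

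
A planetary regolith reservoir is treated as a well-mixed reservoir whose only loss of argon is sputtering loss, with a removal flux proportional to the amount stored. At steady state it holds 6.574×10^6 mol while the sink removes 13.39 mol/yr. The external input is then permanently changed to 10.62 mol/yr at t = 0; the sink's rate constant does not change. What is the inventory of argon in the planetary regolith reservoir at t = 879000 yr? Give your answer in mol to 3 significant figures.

Residence time τ = M₀/F₀ = 491000 yr. The eventual steady state is M_∞ = M₀·(F₁/F₀) = 6.574×10^6 × 10.62/13.39 = 5.2140×10^6 mol.
The anomaly ΔM(t) = M(t) − M_∞ decays as ΔM₀·e^(−t/τ) with ΔM₀ = 6.574×10^6 − 5.2140×10^6 = 1.360×10^6 mol.
At t = 879000 yr, e^(−t/τ) = e^(−1.790) = 0.1669, so ΔM = 227000 mol and M = 5.2140×10^6 + 227000 = 5.4410×10^6 mol.

5.44×10^6 mol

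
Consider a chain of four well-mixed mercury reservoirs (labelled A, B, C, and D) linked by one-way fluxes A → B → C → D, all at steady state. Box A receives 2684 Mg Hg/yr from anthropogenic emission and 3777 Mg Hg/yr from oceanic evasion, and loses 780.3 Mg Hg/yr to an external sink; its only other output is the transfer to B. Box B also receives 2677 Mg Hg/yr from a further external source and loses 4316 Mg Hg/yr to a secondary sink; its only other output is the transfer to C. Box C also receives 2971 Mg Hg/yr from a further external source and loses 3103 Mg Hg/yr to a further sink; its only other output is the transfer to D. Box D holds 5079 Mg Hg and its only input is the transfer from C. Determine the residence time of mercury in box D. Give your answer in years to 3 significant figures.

1.30 yr

Box A: F(A→B) = (2684 + 3777) − 780.3 = 5680.7 Mg Hg/yr.
Box B: F(B→C) = (5680.7 + 2677) − 4316 = 4041.7 Mg Hg/yr.
Box C: F(C→D) = (4041.7 + 2971) − 3103 = 3909.7 Mg Hg/yr.
Box D throughput = its input = 3909.7 Mg Hg/yr; τ = 5079 / 3909.7 = 1.299 yr.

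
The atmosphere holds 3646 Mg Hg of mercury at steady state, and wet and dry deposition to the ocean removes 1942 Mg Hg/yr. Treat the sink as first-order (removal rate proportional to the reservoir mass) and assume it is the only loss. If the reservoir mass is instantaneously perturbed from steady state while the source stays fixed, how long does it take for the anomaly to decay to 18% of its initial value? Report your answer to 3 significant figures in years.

3.22 yr

For a linear reservoir the anomaly decays as exp(−t/τ) with τ = M/F = 3646/1942 = 1.877 yr.
exp(−t/τ) = 0.18 ⇒ t = −τ ln(0.18) = 1.877 × 1.715 = 3.219 yr.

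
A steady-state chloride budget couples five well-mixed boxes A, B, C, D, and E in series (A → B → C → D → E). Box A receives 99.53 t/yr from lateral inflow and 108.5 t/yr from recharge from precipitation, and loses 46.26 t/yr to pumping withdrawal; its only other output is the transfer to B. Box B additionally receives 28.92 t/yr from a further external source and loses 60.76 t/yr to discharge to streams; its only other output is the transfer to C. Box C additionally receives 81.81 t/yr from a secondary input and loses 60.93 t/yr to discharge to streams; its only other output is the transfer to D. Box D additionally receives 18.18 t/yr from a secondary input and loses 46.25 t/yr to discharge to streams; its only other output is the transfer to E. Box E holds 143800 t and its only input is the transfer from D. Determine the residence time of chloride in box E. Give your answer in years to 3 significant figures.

1170 yr

Box A: F(A→B) = (99.53 + 108.5) − 46.26 = 161.77 t/yr.
Box B: F(B→C) = (161.77 + 28.92) − 60.76 = 129.93 t/yr.
Box C: F(C→D) = (129.93 + 81.81) − 60.93 = 150.81 t/yr.
Box D: F(D→E) = (150.81 + 18.18) − 46.25 = 122.74 t/yr.
Box E throughput = its input = 122.74 t/yr; τ = 143800 / 122.74 = 1172 yr.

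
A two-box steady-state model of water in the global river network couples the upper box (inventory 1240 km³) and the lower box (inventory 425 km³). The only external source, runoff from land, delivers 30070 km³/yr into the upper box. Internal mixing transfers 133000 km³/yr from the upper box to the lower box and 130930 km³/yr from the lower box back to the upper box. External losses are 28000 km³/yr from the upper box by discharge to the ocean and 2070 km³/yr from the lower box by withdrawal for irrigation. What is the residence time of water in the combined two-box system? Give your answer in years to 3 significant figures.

0.0554 yr

For the system as a whole, the A↔B exchange is internal and contributes nothing to the throughput; only the external sinks remove mass.
M_total = 1240 + 425 = 1665.0 km³.
ΣF_external_out = 28000 + 2070 = 30070 km³/yr.
τ = M_total / ΣF_ext = 1665.0 / 30070 = 0.05537 yr.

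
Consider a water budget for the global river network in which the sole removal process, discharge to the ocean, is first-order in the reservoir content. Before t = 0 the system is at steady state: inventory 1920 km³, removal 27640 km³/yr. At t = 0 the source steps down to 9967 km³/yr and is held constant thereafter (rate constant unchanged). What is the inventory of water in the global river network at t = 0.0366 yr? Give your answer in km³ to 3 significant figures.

τ = M₀/F₀ = 1920/27640 = 0.06946 yr; rate constant k = 1/τ.
New steady state M_∞ = F₁/k = F₁·τ = 9967 × 0.06946 = 692.35 km³.
M(t) = M_∞ + (M₀ − M_∞)·e^(−t/τ); t/τ = 0.0366/0.06946 = 0.5269, so e^(−t/τ) = 0.5904.
M(t) = 692.35 + 1228 × 0.5904 = 1417.2 km³.

1420 km³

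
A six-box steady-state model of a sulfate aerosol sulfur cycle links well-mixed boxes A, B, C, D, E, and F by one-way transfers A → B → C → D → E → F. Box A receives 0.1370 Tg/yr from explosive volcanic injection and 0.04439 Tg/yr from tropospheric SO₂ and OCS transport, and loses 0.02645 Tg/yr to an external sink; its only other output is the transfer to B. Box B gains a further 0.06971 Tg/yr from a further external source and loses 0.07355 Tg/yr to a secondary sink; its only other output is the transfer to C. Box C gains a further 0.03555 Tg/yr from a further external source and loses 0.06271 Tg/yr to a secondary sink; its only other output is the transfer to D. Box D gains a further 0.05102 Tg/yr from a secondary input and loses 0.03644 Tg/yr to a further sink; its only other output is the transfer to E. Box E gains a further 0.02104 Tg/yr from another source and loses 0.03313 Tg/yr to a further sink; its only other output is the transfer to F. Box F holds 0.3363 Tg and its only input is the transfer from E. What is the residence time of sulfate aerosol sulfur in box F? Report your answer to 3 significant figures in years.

2.66 yr

Box A: F(A→B) = (0.1370 + 0.04439) − 0.02645 = 0.15494 Tg/yr.
Box B: F(B→C) = (0.15494 + 0.06971) − 0.07355 = 0.15110 Tg/yr.
Box C: F(C→D) = (0.15110 + 0.03555) − 0.06271 = 0.12394 Tg/yr.
Box D: F(D→E) = (0.12394 + 0.05102) − 0.03644 = 0.13852 Tg/yr.
Box E: F(E→F) = (0.13852 + 0.02104) − 0.03313 = 0.12643 Tg/yr.
Box F throughput = its input = 0.12643 Tg/yr; τ = 0.3363 / 0.12643 = 2.660 yr.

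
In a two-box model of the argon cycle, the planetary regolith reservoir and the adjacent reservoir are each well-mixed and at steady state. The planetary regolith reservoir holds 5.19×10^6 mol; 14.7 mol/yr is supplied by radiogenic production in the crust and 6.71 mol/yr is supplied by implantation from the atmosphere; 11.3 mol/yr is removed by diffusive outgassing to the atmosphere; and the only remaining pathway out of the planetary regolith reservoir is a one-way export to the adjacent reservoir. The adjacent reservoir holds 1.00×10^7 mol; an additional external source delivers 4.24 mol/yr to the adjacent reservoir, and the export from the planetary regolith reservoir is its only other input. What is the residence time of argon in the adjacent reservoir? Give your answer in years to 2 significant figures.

Balance the planetary regolith reservoir: ΣF_in = 14.7 + 6.71 = 21.410 mol/yr.
Export to the adjacent reservoir = ΣF_in − (11.3) = 10.110 mol/yr.
Total input to the adjacent reservoir = 10.110 + 4.24 = 14.350 mol/yr; at steady state this equals its total output.
τ = M / F = 1.00×10^7 / 14.350 = 696900 yr.

700000 yr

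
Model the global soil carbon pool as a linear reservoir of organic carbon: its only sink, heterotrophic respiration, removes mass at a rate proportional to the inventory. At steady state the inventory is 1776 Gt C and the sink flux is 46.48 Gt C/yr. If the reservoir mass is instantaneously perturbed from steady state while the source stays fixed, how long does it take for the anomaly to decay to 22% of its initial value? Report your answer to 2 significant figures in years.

58 yr

For a linear reservoir the anomaly decays as exp(−t/τ) with τ = M/F = 1776/46.48 = 38.21 yr.
exp(−t/τ) = 0.22 ⇒ t = −τ ln(0.22) = 38.21 × 1.514 = 57.85 yr.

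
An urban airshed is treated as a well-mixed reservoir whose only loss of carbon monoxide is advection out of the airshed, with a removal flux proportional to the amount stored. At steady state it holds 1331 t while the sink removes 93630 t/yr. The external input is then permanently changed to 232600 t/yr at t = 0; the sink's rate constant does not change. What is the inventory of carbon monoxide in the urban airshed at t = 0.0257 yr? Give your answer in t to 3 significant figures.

2980 t

τ = M₀/F₀ = 1331/93630 = 0.01422 yr; rate constant k = 1/τ.
New steady state M_∞ = F₁/k = F₁·τ = 232600 × 0.01422 = 3306.5 t.
M(t) = M_∞ + (M₀ − M_∞)·e^(−t/τ); t/τ = 0.0257/0.01422 = 1.808, so e^(−t/τ) = 0.1640.
M(t) = 3306.5 − 1976 × 0.1640 = 2982.5 t.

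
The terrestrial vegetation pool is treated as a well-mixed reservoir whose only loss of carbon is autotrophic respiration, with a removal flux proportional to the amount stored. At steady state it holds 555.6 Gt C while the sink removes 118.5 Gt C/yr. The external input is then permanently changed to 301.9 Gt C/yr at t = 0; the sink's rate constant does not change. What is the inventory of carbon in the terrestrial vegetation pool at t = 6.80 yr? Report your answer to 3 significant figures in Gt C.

1210 Gt C

Residence time τ = M₀/F₀ = 4.689 yr. The eventual steady state is M_∞ = M₀·(F₁/F₀) = 555.6 × 301.9/118.5 = 1415.5 Gt C.
The anomaly ΔM(t) = M(t) − M_∞ decays as ΔM₀·e^(−t/τ) with ΔM₀ = 555.6 − 1415.5 = −859.9 Gt C.
At t = 6.80 yr, e^(−t/τ) = e^(−1.450) = 0.2345, so ΔM = −201.6 Gt C and M = 1415.5 − 201.6 = 1213.9 Gt C.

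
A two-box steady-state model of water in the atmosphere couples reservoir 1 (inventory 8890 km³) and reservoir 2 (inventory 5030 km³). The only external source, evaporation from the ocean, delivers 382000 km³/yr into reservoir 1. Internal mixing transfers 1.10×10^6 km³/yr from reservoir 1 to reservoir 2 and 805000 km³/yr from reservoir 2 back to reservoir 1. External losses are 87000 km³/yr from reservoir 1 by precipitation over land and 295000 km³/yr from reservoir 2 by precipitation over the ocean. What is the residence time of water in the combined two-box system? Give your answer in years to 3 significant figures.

0.0364 yr

For the system as a whole, the A↔B exchange is internal and contributes nothing to the throughput; only the external sinks remove mass.
M_total = 8890 + 5030 = 13920 km³.
ΣF_external_out = 87000 + 295000 = 382000 km³/yr.
τ = M_total / ΣF_ext = 13920 / 382000 = 0.03644 yr.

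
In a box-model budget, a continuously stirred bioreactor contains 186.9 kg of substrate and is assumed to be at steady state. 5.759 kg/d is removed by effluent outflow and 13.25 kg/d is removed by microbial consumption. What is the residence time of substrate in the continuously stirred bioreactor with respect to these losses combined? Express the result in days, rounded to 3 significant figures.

Total removal = 5.759 + 13.25 = 19.009 kg/d.
τ = M / ΣF_out = 186.9 / 19.009 = 9.832 d.

9.83 d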